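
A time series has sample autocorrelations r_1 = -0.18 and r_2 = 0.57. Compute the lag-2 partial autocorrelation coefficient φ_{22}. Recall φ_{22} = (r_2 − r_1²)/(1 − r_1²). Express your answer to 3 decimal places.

φ_{22} = (r_2 − r_1²) / (1 − r_1²)
r_1² = (-0.18)² = 0.0324
Numerator = 0.57 − 0.0324 = 0.5376; denominator = 1 − 0.0324 = 0.9676
φ_{22} = 0.5376 / 0.9676 = 0.556

0.556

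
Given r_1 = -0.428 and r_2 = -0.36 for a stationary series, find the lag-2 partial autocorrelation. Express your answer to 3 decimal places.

-0.665

φ_{22} = (r_2 − r_1²) / (1 − r_1²)
r_1² = (-0.428)² = 0.183184
Numerator = -0.36 − 0.1832 = -0.5432; denominator = 1 − 0.1832 = 0.8168
φ_{22} = -0.5432 / 0.8168 = -0.665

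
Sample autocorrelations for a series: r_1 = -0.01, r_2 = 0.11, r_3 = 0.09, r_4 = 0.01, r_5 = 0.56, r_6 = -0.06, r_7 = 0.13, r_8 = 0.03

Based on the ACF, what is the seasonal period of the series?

5

The largest autocorrelation is r_5 = 0.56; the remaining lags stay at or below 0.13.
The dominant spike at lag 5 indicates a seasonal period of 5.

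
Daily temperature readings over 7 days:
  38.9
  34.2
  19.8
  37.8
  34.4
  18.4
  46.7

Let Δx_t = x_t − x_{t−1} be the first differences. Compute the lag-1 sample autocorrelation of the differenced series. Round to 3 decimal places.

First differences Δx: -4.7, -14.4, 18.0, -3.4, -16.0, 28.3
Mean of differences = 1.3000
Numerator Σ(Δx_t−Δx̄)(Δx_{t+1}−Δx̄) = -632.2700
Denominator Σ(Δx_t−Δx̄)² = 1611.7600
r_1(Δx) = -632.2700 / 1611.7600 = -0.392

-0.392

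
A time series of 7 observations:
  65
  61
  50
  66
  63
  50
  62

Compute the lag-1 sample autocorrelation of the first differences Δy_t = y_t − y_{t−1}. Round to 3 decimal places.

First differences Δy: -4, -11, 16, -3, -13, 12
Mean of differences = -0.5000
Numerator Σ(Δy_t−Δȳ)(Δy_{t+1}−Δȳ) = -302.7500
Denominator Σ(Δy_t−Δȳ)² = 713.5000
r_1(Δy) = -302.7500 / 713.5000 = -0.424

-0.424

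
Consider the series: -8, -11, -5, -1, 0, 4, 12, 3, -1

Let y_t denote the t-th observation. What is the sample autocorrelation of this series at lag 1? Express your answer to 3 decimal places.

Mean ȳ = (-8 − 11 − 5 − 1 + 0 + 4 + 12 + 3 − 1)/9 = -0.7778
Numerator Σ_{t=1}^{8}(y_t−ȳ)(y_{t+1}−ȳ) = 229.9506
Denominator Σ(y_t−ȳ)² = 375.5556
r_1 = 229.9506 / 375.5556 = 0.612

0.612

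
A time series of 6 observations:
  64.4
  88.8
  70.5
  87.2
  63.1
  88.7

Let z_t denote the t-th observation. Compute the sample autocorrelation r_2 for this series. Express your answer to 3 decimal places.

Mean z̄ = (64.4 + 88.8 + 70.5 + 87.2 + 63.1 + 88.7)/6 = 77.1167
Deviations from mean: -12.7167, 11.6833, -6.6167, 10.0833, -14.0167, 11.5833
Σ(z_t−z̄)(z_{t+2}−z̄) = (84.1419) + (117.8069) + (92.7436) + (116.7986) = 411.4911
Denominator Σ(z_t−z̄)² = 774.3083
r_2 = 411.4911 / 774.3083 = 0.531

0.531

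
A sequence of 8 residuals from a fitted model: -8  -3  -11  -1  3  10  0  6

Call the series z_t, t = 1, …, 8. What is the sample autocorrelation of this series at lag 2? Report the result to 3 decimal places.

0.320

Mean z̄ = (-8 − 3 − 11 − 1 + 3 + 10 + 0 + 6)/8 = -0.5000
Deviations from mean: -7.5000, -2.5000, -10.5000, -0.5000, 3.5000, 10.5000, 0.5000, 6.5000
Σ(z_t−z̄)(z_{t+2}−z̄) = (78.7500) + (1.2500) + (-36.7500) + (-5.2500) + (1.7500) + (68.2500) = 108.0000
Denominator Σ(z_t−z̄)² = 338.0000
r_2 = 108.0000 / 338.0000 = 0.320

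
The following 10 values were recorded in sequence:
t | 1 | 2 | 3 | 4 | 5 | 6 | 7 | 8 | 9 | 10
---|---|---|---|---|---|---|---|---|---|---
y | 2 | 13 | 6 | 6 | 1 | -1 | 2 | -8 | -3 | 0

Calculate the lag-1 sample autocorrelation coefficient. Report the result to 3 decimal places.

Mean ȳ = (2 + 13 + 6 + 6 + 1 − 1 + 2 − 8 − 3 + 0)/10 = 1.8000
Numerator Σ_{t=1}^{9}(y_t−ȳ)(y_{t+1}−ȳ) = 118.9600
Denominator Σ(y_t−ȳ)² = 291.6000
r_1 = 118.9600 / 291.6000 = 0.408

0.408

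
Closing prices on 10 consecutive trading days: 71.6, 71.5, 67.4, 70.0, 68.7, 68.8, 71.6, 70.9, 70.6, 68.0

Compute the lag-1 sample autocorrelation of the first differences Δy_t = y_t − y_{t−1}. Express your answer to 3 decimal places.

-0.384

First differences Δy: -0.1, -4.1, 2.6, -1.3, 0.1, 2.8, -0.7, -0.3, -2.6
Mean of differences = -0.4000
Numerator Σ(Δy_t−Δȳ)(Δy_{t+1}−Δȳ) = -14.9700
Denominator Σ(Δy_t−Δȳ)² = 39.0200
r_1(Δy) = -14.9700 / 39.0200 = -0.384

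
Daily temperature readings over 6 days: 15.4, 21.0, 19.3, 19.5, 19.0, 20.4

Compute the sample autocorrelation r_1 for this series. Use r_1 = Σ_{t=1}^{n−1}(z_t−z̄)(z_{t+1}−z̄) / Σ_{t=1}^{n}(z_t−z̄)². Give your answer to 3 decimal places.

-0.351

Mean z̄ = (15.4 + 21.0 + 19.3 + 19.5 + 19.0 + 20.4)/6 = 19.1000
Deviations from mean: -3.7000, 1.9000, 0.2000, 0.4000, -0.1000, 1.3000
Numerator Σ_{t=1}^{5}(z_t−z̄)(z_{t+1}−z̄) = -6.7400
Denominator Σ(z_t−z̄)² = 19.2000
r_1 = -6.7400 / 19.2000 = -0.351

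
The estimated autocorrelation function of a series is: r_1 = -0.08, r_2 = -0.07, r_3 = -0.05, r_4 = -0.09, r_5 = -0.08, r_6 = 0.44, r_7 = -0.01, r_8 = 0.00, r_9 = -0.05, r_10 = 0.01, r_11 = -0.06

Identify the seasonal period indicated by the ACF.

The largest autocorrelation is r_6 = 0.44; the remaining lags stay at or below 0.01.
The dominant spike at lag 6 indicates a seasonal period of 6.

6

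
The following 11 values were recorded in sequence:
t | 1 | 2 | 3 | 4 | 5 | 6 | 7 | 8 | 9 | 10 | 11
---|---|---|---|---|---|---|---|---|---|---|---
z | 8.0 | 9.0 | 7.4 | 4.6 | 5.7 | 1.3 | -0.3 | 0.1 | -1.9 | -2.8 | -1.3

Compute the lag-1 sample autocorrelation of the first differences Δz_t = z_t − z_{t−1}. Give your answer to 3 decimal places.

-0.327

First differences Δz: 1.0, -1.6, -2.8, 1.1, -4.4, -1.6, 0.4, -2.0, -0.9, 1.5
Mean of differences = -0.9300
Numerator Σ(Δz_t−Δz̄)(Δz_{t+1}−Δz̄) = -10.8289
Denominator Σ(Δz_t−Δz̄)² = 33.1010
r_1(Δz) = -10.8289 / 33.1010 = -0.327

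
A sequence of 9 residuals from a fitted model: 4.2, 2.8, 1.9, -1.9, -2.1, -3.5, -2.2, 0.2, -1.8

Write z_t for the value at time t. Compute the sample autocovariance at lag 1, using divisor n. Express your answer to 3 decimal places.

3.373

Mean z̄ = (4.2 + 2.8 + 1.9 − 1.9 − 2.1 − 3.5 − 2.2 + 0.2 − 1.8)/9 = -0.2667
Σ_{t=1}^{8}(z_t−z̄)(z_{t+1}−z̄) = 30.3589
γ_1 = 30.3589 / 9 = 3.373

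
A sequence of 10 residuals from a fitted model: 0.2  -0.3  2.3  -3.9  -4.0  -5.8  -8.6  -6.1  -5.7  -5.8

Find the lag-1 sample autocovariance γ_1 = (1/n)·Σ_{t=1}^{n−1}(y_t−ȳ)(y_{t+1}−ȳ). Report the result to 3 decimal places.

6.402

Mean ȳ = (0.2 − 0.3 + 2.3 − 3.9 − 4.0 − 5.8 − 8.6 − 6.1 − 5.7 − 5.8)/10 = -3.7700
Σ_{t=1}^{9}(y_t−ȳ)(y_{t+1}−ȳ) = 64.0201
γ_1 = 64.0201 / 10 = 6.402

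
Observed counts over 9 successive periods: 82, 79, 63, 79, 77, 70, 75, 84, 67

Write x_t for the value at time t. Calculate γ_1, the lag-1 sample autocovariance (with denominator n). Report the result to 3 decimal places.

Mean x̄ = (82 + 79 + 63 + 79 + 77 + 70 + 75 + 84 + 67)/9 = 75.1111
Σ_{t=1}^{8}(x_t−x̄)(x_{t+1}−x̄) = -142.2346
γ_1 = -142.2346 / 9 = -15.804

-15.804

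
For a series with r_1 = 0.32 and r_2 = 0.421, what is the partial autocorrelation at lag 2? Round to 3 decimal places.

φ_{22} = (r_2 − r_1²) / (1 − r_1²)
r_1² = (0.32)² = 0.1024
Numerator = 0.421 − 0.1024 = 0.3186; denominator = 1 − 0.1024 = 0.8976
φ_{22} = 0.3186 / 0.8976 = 0.355

0.355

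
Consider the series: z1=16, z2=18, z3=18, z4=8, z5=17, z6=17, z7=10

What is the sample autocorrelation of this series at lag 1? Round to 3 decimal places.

Mean z̄ = (16 + 18 + 18 + 8 + 17 + 17 + 10)/7 = 14.8571
Deviations from mean: 1.1429, 3.1429, 3.1429, -6.8571, 2.1429, 2.1429, -4.8571
Σ(z_t−z̄)(z_{t+1}−z̄) = (3.5918) + (9.8776) + (-21.5510) + (-14.6939) + (4.5918) + (-10.4082) = -28.5918
Denominator Σ(z_t−z̄)² = 100.8571
r_1 = -28.5918 / 100.8571 = -0.283

-0.283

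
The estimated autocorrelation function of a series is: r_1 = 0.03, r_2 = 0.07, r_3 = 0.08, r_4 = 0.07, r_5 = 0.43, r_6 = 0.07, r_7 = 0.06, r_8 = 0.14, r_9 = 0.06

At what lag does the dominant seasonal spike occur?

The largest autocorrelation is r_5 = 0.43; the remaining lags stay at or below 0.14.
The dominant spike at lag 5 indicates a seasonal period of 5.

5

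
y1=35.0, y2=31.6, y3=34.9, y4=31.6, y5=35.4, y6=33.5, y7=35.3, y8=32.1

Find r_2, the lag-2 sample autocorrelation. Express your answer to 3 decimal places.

Mean ȳ = (35.0 + 31.6 + 34.9 + 31.6 + 35.4 + 33.5 + 35.3 + 32.1)/8 = 33.6750
Σ(y_t−ȳ)(y_{t+2}−ȳ) = (1.6231) + (4.3056) + (2.1131) + (0.3631) + (2.8031) + (0.2756) = 11.4838
Denominator Σ(y_t−ȳ)² = 19.9950
r_2 = 11.4838 / 19.9950 = 0.574

0.574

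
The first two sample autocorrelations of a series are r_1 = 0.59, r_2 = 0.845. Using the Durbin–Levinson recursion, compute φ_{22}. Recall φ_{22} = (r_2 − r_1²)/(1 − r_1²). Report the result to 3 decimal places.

φ_{22} = (r_2 − r_1²) / (1 − r_1²)
r_1² = (0.59)² = 0.3481
Numerator = 0.845 − 0.3481 = 0.4969; denominator = 1 − 0.3481 = 0.6519
φ_{22} = 0.4969 / 0.6519 = 0.762

0.762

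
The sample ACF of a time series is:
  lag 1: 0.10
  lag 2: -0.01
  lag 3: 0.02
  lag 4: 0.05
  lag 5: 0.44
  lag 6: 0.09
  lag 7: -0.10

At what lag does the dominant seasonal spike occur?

The largest autocorrelation is r_5 = 0.44; the remaining lags stay at or below 0.10.
The dominant spike at lag 5 indicates a seasonal period of 5.

5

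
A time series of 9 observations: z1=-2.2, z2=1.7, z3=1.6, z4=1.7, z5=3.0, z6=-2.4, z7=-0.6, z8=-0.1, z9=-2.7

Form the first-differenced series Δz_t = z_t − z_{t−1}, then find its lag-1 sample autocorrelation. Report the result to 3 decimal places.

First differences Δz: 3.9, -0.1, 0.1, 1.3, -5.4, 1.8, 0.5, -2.6
Mean of differences = -0.0625
Numerator Σ(Δz_t−Δz̄)(Δz_{t+1}−Δz̄) = -17.5264
Denominator Σ(Δz_t−Δz̄)² = 56.2988
r_1(Δz) = -17.5264 / 56.2988 = -0.311

-0.311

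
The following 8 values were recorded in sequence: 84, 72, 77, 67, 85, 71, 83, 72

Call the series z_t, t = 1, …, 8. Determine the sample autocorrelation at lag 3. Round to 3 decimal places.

Mean z̄ = (84 + 72 + 77 + 67 + 85 + 71 + 83 + 72)/8 = 76.3750
Deviations from mean: 7.6250, -4.3750, 0.6250, -9.3750, 8.6250, -5.3750, 6.6250, -4.3750
Numerator Σ_{t=1}^{5}(z_t−z̄)(z_{t+3}−z̄) = -212.4219
Denominator Σ(z_t−z̄)² = 331.8750
r_3 = -212.4219 / 331.8750 = -0.640

-0.640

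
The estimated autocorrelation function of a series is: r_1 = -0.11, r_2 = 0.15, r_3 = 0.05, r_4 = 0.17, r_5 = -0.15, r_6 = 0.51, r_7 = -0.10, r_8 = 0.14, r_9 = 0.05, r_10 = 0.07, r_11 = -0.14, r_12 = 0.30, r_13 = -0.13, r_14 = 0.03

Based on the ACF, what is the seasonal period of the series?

6

The largest autocorrelation is r_6 = 0.51, with a weaker echo at lag 12 (0.30); the remaining lags stay at or below 0.17.
The dominant spike at lag 6 indicates a seasonal period of 6.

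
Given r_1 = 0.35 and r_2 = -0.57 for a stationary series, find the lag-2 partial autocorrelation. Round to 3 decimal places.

-0.789

φ_{22} = (r_2 − r_1²) / (1 − r_1²)
r_1² = (0.35)² = 0.1225
Numerator = -0.57 − 0.1225 = -0.6925; denominator = 1 − 0.1225 = 0.8775
φ_{22} = -0.6925 / 0.8775 = -0.789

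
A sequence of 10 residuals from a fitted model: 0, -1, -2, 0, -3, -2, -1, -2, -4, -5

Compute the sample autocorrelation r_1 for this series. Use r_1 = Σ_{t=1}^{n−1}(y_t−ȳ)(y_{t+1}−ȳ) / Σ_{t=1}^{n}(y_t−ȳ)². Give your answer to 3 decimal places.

0.250

Mean ȳ = (0 − 1 − 2 + 0 − 3 − 2 − 1 − 2 − 4 − 5)/10 = -2.0000
Numerator Σ_{t=1}^{9}(y_t−ȳ)(y_{t+1}−ȳ) = 6.0000
Denominator Σ(y_t−ȳ)² = 24.0000
r_1 = 6.0000 / 24.0000 = 0.250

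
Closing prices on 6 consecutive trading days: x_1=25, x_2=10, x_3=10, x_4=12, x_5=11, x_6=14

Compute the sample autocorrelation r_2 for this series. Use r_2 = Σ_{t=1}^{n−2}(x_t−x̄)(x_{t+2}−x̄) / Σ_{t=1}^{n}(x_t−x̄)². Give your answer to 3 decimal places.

Mean x̄ = (25 + 10 + 10 + 12 + 11 + 14)/6 = 13.6667
Σ(x_t−x̄)(x_{t+2}−x̄) = (-41.5556) + (6.1111) + (9.7778) + (-0.5556) = -26.2222
Denominator Σ(x_t−x̄)² = 165.3333
r_2 = -26.2222 / 165.3333 = -0.159

-0.159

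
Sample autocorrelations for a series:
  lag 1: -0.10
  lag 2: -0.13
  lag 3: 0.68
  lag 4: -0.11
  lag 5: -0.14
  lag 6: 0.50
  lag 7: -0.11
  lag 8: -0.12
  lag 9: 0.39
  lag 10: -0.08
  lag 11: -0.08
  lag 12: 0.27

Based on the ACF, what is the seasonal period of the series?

3

The largest autocorrelation is r_3 = 0.68, with weaker echoes at lags 6 (0.50), 9 (0.39) and 12 (0.27); the remaining lags stay at or below -0.08.
The dominant spike at lag 3 indicates a seasonal period of 3.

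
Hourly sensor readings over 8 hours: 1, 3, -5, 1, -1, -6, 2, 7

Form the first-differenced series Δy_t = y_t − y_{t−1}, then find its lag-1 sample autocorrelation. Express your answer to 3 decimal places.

-0.304

First differences Δy: 2, -8, 6, -2, -5, 8, 5
Mean of differences = 0.8571
Numerator Σ(Δy_t−Δȳ)(Δy_{t+1}−Δȳ) = -65.8776
Denominator Σ(Δy_t−Δȳ)² = 216.8571
r_1(Δy) = -65.8776 / 216.8571 = -0.304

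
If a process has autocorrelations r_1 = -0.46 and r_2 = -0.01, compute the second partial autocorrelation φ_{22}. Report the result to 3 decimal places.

-0.281

φ_{22} = (r_2 − r_1²) / (1 − r_1²)
r_1² = (-0.46)² = 0.2116
Numerator = -0.01 − 0.2116 = -0.2216; denominator = 1 − 0.2116 = 0.7884
φ_{22} = -0.2216 / 0.7884 = -0.281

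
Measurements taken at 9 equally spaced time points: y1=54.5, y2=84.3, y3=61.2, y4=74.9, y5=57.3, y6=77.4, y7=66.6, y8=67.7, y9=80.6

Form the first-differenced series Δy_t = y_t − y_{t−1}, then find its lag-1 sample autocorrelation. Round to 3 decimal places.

First differences Δy: 29.8, -23.1, 13.7, -17.6, 20.1, -10.8, 1.1, 12.9
Mean of differences = 3.2625
Numerator Σ(Δy_t−Δȳ)(Δy_{t+1}−Δȳ) = -1770.9864
Denominator Σ(Δy_t−Δȳ)² = 2522.2188
r_1(Δy) = -1770.9864 / 2522.2188 = -0.702

-0.702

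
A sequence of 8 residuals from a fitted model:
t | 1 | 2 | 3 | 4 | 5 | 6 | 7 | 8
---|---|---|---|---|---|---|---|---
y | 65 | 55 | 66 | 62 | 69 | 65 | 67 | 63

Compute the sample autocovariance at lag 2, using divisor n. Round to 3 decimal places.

Mean ȳ = (65 + 55 + 66 + 62 + 69 + 65 + 67 + 63)/8 = 64.0000
Deviations: 1.0000, -9.0000, 2.0000, -2.0000, 5.0000, 1.0000, 3.0000, -1.0000
Σ_{t=1}^{6}(y_t−ȳ)(y_{t+2}−ȳ) = 42.0000
γ_2 = 42.0000 / 8 = 5.250

5.250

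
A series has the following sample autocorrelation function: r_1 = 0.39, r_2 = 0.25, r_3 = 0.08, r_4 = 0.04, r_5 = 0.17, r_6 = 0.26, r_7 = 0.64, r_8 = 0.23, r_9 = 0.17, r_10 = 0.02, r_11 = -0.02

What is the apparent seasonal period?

7

The largest autocorrelation is r_7 = 0.64; the remaining lags stay at or below 0.39. The elevated value at lag 1 (0.39), dropping to 0.25 at lag 2, reflects decaying short-term dependence rather than seasonality.
The dominant spike at lag 7 indicates a seasonal period of 7.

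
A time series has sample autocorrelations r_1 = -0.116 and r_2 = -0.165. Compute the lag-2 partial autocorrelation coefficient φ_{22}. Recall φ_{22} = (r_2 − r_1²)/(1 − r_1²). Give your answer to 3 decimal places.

φ_{22} = (r_2 − r_1²) / (1 − r_1²)
r_1² = (-0.116)² = 0.013456
Numerator = -0.165 − 0.0135 = -0.1785; denominator = 1 − 0.0135 = 0.9865
φ_{22} = -0.1785 / 0.9865 = -0.181

-0.181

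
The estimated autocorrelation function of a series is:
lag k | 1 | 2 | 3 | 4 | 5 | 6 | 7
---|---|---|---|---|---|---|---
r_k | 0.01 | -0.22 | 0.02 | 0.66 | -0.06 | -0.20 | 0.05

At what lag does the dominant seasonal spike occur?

The largest autocorrelation is r_4 = 0.66; the remaining lags stay at or below 0.05.
The dominant spike at lag 4 indicates a seasonal period of 4.

4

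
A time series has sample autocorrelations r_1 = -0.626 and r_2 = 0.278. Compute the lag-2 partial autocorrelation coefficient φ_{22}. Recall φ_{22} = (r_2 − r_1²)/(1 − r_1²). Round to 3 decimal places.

-0.187

φ_{22} = (r_2 − r_1²) / (1 − r_1²)
r_1² = (-0.626)² = 0.391876
Numerator = 0.278 − 0.3919 = -0.1139; denominator = 1 − 0.3919 = 0.6081
φ_{22} = -0.1139 / 0.6081 = -0.187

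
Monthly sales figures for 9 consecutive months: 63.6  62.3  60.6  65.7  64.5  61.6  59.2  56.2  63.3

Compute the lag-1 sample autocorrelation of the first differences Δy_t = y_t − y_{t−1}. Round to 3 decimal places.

First differences Δy: -1.3, -1.7, 5.1, -1.2, -2.9, -2.4, -3.0, 7.1
Mean of differences = -0.0375
Numerator Σ(Δy_t−Δȳ)(Δy_{t+1}−Δȳ) = -16.4702
Denominator Σ(Δy_t−Δȳ)² = 105.5988
r_1(Δy) = -16.4702 / 105.5988 = -0.156

-0.156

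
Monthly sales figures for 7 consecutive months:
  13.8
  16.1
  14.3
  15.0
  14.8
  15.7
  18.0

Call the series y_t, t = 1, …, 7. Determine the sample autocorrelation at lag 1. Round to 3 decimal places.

-0.054

Mean ȳ = (13.8 + 16.1 + 14.3 + 15.0 + 14.8 + 15.7 + 18.0)/7 = 15.3857
Σ(y_t−ȳ)(y_{t+1}−ȳ) = (-1.1327) + (-0.7755) + (0.4188) + (0.2259) + (-0.1841) + (0.8216) = -0.6259
Denominator Σ(y_t−ȳ)² = 11.6286
r_1 = -0.6259 / 11.6286 = -0.054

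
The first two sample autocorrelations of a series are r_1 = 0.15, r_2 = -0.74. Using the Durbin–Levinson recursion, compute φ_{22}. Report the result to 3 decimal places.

φ_{22} = (r_2 − r_1²) / (1 − r_1²)
r_1² = (0.15)² = 0.0225
Numerator = -0.74 − 0.0225 = -0.7625; denominator = 1 − 0.0225 = 0.9775
φ_{22} = -0.7625 / 0.9775 = -0.780

-0.780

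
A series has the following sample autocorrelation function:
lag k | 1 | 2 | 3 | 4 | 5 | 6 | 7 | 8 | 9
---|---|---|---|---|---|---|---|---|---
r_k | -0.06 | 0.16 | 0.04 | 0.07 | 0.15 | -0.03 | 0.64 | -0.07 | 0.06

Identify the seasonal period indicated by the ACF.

The largest autocorrelation is r_7 = 0.64; the remaining lags stay at or below 0.16.
The dominant spike at lag 7 indicates a seasonal period of 7.

7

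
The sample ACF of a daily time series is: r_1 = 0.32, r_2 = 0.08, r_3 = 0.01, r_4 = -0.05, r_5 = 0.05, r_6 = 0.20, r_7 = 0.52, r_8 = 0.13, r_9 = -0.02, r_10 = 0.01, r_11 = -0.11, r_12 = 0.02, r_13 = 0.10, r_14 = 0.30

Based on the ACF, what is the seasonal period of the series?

The largest autocorrelation is r_7 = 0.52; the remaining lags stay at or below 0.32. The elevated value at lag 1 (0.32), dropping to 0.08 at lag 2, reflects decaying short-term dependence rather than seasonality.
The dominant spike at lag 7 indicates a seasonal period of 7.

7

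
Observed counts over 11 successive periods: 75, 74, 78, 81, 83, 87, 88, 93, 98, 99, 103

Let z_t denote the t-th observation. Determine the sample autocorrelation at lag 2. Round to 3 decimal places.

Mean z̄ = (75 + 74 + 78 + 81 + 83 + 87 + 88 + 93 + 98 + 99 + 103)/11 = 87.1818
Numerator Σ_{t=1}^{9}(z_t−z̄)(z_{t+2}−z̄) = 477.1157
Denominator Σ(z_t−z̄)² = 1003.6364
r_2 = 477.1157 / 1003.6364 = 0.475

0.475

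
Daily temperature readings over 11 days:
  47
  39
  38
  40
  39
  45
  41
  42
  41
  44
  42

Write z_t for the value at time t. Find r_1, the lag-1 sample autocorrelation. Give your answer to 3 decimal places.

Mean z̄ = (47 + 39 + 38 + 40 + 39 + 45 + 41 + 42 + 41 + 44 + 42)/11 = 41.6364
Numerator Σ_{t=1}^{10}(z_t−z̄)(z_{t+1}−z̄) = -6.4050
Denominator Σ(z_t−z̄)² = 76.5455
r_1 = -6.4050 / 76.5455 = -0.084

-0.084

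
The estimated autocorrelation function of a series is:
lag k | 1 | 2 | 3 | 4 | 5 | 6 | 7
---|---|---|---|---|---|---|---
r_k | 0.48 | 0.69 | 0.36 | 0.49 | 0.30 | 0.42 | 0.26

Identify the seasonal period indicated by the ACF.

2

The largest autocorrelation is r_2 = 0.69, with a weaker echo at lag 4 (0.49); the remaining lags stay at or below 0.48.
The dominant spike at lag 2 indicates a seasonal period of 2.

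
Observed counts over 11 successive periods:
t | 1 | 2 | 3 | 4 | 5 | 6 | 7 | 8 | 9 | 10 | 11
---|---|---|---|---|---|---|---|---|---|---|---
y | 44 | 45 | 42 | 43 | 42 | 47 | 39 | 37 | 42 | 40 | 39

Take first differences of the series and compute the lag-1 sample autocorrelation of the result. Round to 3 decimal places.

First differences Δy: 1, -3, 1, -1, 5, -8, -2, 5, -2, -1
Mean of differences = -0.5000
Numerator Σ(Δy_t−Δȳ)(Δy_{t+1}−Δȳ) = -56.7500
Denominator Σ(Δy_t−Δȳ)² = 132.5000
r_1(Δy) = -56.7500 / 132.5000 = -0.428

-0.428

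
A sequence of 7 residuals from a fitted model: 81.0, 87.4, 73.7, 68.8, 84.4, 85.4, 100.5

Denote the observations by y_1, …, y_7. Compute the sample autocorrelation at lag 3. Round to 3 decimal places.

Mean ȳ = (81.0 + 87.4 + 73.7 + 68.8 + 84.4 + 85.4 + 100.5)/7 = 83.0286
Deviations from mean: -2.0286, 4.3714, -9.3286, -14.2286, 1.3714, 2.3714, 17.4714
Numerator Σ_{t=1}^{4}(y_t−ȳ)(y_{t+3}−ȳ) = -235.8567
Denominator Σ(y_t−ȳ)² = 625.4543
r_3 = -235.8567 / 625.4543 = -0.377

-0.377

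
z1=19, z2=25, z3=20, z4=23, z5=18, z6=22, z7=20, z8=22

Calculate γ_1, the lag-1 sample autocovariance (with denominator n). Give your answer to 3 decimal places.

-3.158

Mean z̄ = (19 + 25 + 20 + 23 + 18 + 22 + 20 + 22)/8 = 21.1250
Deviations: -2.1250, 3.8750, -1.1250, 1.8750, -3.1250, 0.8750, -1.1250, 0.8750
Σ_{t=1}^{7}(z_t−z̄)(z_{t+1}−z̄) = -25.2656
γ_1 = -25.2656 / 8 = -3.158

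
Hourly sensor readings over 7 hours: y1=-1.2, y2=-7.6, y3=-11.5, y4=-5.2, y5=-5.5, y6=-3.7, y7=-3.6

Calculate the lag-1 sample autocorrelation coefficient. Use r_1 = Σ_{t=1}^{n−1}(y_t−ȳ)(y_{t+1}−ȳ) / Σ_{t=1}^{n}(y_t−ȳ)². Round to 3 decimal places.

Mean ȳ = (-1.2 − 7.6 − 11.5 − 5.2 − 5.5 − 3.7 − 3.6)/7 = -5.4714
Deviations from mean: 4.2714, -2.1286, -6.0286, 0.2714, -0.0286, 1.7714, 1.8714
Numerator Σ_{t=1}^{6}(y_t−ȳ)(y_{t+1}−ȳ) = 5.3606
Denominator Σ(y_t−ȳ)² = 65.8343
r_1 = 5.3606 / 65.8343 = 0.081

0.081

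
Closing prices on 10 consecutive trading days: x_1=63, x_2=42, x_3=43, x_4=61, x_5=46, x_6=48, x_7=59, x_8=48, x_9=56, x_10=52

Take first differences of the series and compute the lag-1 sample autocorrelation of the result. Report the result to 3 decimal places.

First differences Δx: -21, 1, 18, -15, 2, 11, -11, 8, -4
Mean of differences = -1.2222
Numerator Σ(Δx_t−Δx̄)(Δx_{t+1}−Δx̄) = -506.3827
Denominator Σ(Δx_t−Δx̄)² = 1303.5556
r_1(Δx) = -506.3827 / 1303.5556 = -0.388

-0.388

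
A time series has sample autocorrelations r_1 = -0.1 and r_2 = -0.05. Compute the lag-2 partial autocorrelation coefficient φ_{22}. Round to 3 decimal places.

φ_{22} = (r_2 − r_1²) / (1 − r_1²)
r_1² = (-0.1)² = 0.01
Numerator = -0.05 − 0.0100 = -0.0600; denominator = 1 − 0.0100 = 0.9900
φ_{22} = -0.0600 / 0.9900 = -0.061

-0.061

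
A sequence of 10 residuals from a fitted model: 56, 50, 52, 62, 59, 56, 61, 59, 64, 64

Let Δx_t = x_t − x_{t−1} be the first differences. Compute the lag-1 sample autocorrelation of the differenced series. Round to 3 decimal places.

First differences Δx: -6, 2, 10, -3, -3, 5, -2, 5, 0
Mean of differences = 0.8889
Numerator Σ(Δx_t−Δx̄)(Δx_{t+1}−Δx̄) = -61.2346
Denominator Σ(Δx_t−Δx̄)² = 204.8889
r_1(Δx) = -61.2346 / 204.8889 = -0.299

-0.299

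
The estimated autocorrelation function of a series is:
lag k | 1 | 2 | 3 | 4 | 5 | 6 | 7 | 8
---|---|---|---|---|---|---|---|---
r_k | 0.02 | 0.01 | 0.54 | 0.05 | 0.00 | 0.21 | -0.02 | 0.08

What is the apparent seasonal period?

3

The largest autocorrelation is r_3 = 0.54, with a weaker echo at lag 6 (0.21); the remaining lags stay at or below 0.08.
The dominant spike at lag 3 indicates a seasonal period of 3.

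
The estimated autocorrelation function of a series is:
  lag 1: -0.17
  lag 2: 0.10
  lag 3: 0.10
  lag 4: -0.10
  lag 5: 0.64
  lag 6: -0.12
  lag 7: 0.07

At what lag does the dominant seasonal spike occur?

The largest autocorrelation is r_5 = 0.64; the remaining lags stay at or below 0.10.
The dominant spike at lag 5 indicates a seasonal period of 5.

5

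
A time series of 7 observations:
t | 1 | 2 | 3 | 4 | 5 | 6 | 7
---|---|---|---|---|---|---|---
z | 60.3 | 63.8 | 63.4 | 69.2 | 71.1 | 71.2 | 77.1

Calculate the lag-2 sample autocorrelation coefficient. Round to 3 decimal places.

Mean z̄ = (60.3 + 63.8 + 63.4 + 69.2 + 71.1 + 71.2 + 77.1)/7 = 68.0143
Σ(z_t−z̄)(z_{t+2}−z̄) = (35.5959) + (-4.9969) + (-14.2384) + (3.7773) + (28.0359) = 48.1739
Denominator Σ(z_t−z̄)² = 202.1886
r_2 = 48.1739 / 202.1886 = 0.238

0.238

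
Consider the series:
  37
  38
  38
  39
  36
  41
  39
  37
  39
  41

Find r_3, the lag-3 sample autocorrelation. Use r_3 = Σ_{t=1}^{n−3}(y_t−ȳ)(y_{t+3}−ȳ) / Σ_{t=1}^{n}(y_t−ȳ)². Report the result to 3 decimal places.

Mean ȳ = (37 + 38 + 38 + 39 + 36 + 41 + 39 + 37 + 39 + 41)/10 = 38.5000
Numerator Σ_{t=1}^{7}(y_t−ȳ)(y_{t+3}−ȳ) = 5.7500
Denominator Σ(y_t−ȳ)² = 24.5000
r_3 = 5.7500 / 24.5000 = 0.235

0.235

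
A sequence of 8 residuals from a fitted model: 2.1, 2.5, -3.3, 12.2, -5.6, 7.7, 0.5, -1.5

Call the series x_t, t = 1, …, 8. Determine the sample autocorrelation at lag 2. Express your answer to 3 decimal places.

0.401

Mean x̄ = (2.1 + 2.5 − 3.3 + 12.2 − 5.6 + 7.7 + 0.5 − 1.5)/8 = 1.8250
Deviations from mean: 0.2750, 0.6750, -5.1250, 10.3750, -7.4250, 5.8750, -1.3250, -3.3250
Σ(x_t−x̄)(x_{t+2}−x̄) = (-1.4094) + (7.0031) + (38.0531) + (60.9531) + (9.8381) + (-19.5344) = 94.9038
Denominator Σ(x_t−x̄)² = 236.8950
r_2 = 94.9038 / 236.8950 = 0.401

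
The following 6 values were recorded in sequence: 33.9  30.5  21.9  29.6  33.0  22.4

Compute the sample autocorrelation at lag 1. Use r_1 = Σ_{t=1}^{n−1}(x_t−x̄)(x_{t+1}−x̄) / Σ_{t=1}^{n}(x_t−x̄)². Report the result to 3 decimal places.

-0.238

Mean x̄ = (33.9 + 30.5 + 21.9 + 29.6 + 33.0 + 22.4)/6 = 28.5500
Deviations from mean: 5.3500, 1.9500, -6.6500, 1.0500, 4.4500, -6.1500
Numerator Σ_{t=1}^{5}(x_t−x̄)(x_{t+1}−x̄) = -32.2125
Denominator Σ(x_t−x̄)² = 135.3750
r_1 = -32.2125 / 135.3750 = -0.238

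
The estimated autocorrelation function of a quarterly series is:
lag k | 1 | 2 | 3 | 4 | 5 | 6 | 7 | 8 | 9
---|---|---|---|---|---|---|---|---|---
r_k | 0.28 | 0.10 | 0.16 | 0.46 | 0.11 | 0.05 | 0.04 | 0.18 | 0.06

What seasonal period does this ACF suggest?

4

The largest autocorrelation is r_4 = 0.46; the remaining lags stay at or below 0.28. The elevated value at lag 1 (0.28), dropping to 0.10 at lag 2, reflects decaying short-term dependence rather than seasonality.
The dominant spike at lag 4 indicates a seasonal period of 4.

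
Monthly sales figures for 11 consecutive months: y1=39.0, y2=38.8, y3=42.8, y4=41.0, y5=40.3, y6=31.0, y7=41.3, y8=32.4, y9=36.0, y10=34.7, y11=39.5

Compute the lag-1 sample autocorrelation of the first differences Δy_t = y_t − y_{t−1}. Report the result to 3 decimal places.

First differences Δy: -0.2, 4.0, -1.8, -0.7, -9.3, 10.3, -8.9, 3.6, -1.3, 4.8
Mean of differences = 0.0500
Numerator Σ(Δy_t−Δȳ)(Δy_{t+1}−Δȳ) = -230.4475
Denominator Σ(Δy_t−Δȳ)² = 329.2250
r_1(Δy) = -230.4475 / 329.2250 = -0.700

-0.700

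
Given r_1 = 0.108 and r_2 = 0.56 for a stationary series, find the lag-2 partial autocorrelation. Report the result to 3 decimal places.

φ_{22} = (r_2 − r_1²) / (1 − r_1²)
r_1² = (0.108)² = 0.011664
Numerator = 0.56 − 0.0117 = 0.5483; denominator = 1 − 0.0117 = 0.9883
φ_{22} = 0.5483 / 0.9883 = 0.555

0.555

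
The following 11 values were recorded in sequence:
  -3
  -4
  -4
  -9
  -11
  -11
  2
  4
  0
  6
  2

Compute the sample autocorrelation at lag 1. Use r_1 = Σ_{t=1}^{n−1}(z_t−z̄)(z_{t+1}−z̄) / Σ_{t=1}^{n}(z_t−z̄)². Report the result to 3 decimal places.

0.586

Mean z̄ = (-3 − 4 − 4 − 9 − 11 − 11 + 2 + 4 + 0 + 6 + 2)/11 = -2.5455
Numerator Σ_{t=1}^{10}(z_t−z̄)(z_{t+1}−z̄) = 206.7934
Denominator Σ(z_t−z̄)² = 352.7273
r_1 = 206.7934 / 352.7273 = 0.586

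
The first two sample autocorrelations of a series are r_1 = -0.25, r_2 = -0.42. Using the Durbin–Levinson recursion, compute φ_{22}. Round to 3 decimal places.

φ_{22} = (r_2 − r_1²) / (1 − r_1²)
r_1² = (-0.25)² = 0.0625
Numerator = -0.42 − 0.0625 = -0.4825; denominator = 1 − 0.0625 = 0.9375
φ_{22} = -0.4825 / 0.9375 = -0.515

-0.515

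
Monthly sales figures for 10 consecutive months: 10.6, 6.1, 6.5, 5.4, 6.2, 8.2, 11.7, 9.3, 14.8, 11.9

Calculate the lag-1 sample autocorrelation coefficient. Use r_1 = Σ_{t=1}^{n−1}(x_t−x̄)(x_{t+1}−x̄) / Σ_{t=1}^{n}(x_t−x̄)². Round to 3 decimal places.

0.470

Mean x̄ = (10.6 + 6.1 + 6.5 + 5.4 + 6.2 + 8.2 + 11.7 + 9.3 + 14.8 + 11.9)/10 = 9.0700
Numerator Σ_{t=1}^{9}(x_t−x̄)(x_{t+1}−x̄) = 41.4011
Denominator Σ(x_t−x̄)² = 88.0410
r_1 = 41.4011 / 88.0410 = 0.470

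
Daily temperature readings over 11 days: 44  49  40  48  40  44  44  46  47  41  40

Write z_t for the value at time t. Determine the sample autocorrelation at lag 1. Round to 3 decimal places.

-0.385

Mean z̄ = (44 + 49 + 40 + 48 + 40 + 44 + 44 + 46 + 47 + 41 + 40)/11 = 43.9091
Numerator Σ_{t=1}^{10}(z_t−z̄)(z_{t+1}−z̄) = -42.7355
Denominator Σ(z_t−z̄)² = 110.9091
r_1 = -42.7355 / 110.9091 = -0.385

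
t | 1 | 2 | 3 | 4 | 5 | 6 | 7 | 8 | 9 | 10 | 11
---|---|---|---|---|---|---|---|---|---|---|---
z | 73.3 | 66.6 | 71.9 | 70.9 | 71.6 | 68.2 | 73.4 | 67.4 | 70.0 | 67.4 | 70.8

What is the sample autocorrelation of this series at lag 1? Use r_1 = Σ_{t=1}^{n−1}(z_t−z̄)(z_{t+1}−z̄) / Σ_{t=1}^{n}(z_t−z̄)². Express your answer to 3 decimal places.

-0.586

Mean z̄ = (73.3 + 66.6 + 71.9 + 70.9 + 71.6 + 68.2 + 73.4 + 67.4 + 70.0 + 67.4 + 70.8)/11 = 70.1364
Numerator Σ_{t=1}^{10}(z_t−z̄)(z_{t+1}−z̄) = -34.1140
Denominator Σ(z_t−z̄)² = 58.1855
r_1 = -34.1140 / 58.1855 = -0.586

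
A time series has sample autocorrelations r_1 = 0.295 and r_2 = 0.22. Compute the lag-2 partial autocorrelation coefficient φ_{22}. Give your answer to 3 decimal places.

φ_{22} = (r_2 − r_1²) / (1 − r_1²)
r_1² = (0.295)² = 0.087025
Numerator = 0.22 − 0.0870 = 0.1330; denominator = 1 − 0.0870 = 0.9130
φ_{22} = 0.1330 / 0.9130 = 0.146

0.146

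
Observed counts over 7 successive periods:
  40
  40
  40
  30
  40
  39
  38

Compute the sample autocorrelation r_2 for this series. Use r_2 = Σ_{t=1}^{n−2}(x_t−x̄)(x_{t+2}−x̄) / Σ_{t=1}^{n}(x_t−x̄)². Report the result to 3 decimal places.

-0.191

Mean x̄ = (40 + 40 + 40 + 30 + 40 + 39 + 38)/7 = 38.1429
Numerator Σ_{t=1}^{5}(x_t−x̄)(x_{t+2}−x̄) = -15.4694
Denominator Σ(x_t−x̄)² = 80.8571
r_2 = -15.4694 / 80.8571 = -0.191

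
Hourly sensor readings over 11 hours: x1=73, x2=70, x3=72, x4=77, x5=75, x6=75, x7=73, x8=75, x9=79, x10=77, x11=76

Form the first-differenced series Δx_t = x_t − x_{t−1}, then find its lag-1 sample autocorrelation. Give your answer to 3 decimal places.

First differences Δx: -3, 2, 5, -2, 0, -2, 2, 4, -2, -1
Mean of differences = 0.3000
Numerator Σ(Δx_t−Δx̄)(Δx_{t+1}−Δx̄) = -10.1900
Denominator Σ(Δx_t−Δx̄)² = 70.1000
r_1(Δx) = -10.1900 / 70.1000 = -0.145

-0.145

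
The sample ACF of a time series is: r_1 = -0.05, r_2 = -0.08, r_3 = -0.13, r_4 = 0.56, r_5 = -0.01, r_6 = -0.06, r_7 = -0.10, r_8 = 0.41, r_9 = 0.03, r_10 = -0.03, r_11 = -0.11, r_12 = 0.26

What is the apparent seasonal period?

4

The largest autocorrelation is r_4 = 0.56, with weaker echoes at lags 8 (0.41) and 12 (0.26); the remaining lags stay at or below 0.03.
The dominant spike at lag 4 indicates a seasonal period of 4.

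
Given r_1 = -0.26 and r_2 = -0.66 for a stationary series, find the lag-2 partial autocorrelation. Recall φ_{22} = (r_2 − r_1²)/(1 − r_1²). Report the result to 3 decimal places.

φ_{22} = (r_2 − r_1²) / (1 − r_1²)
r_1² = (-0.26)² = 0.0676
Numerator = -0.66 − 0.0676 = -0.7276; denominator = 1 − 0.0676 = 0.9324
φ_{22} = -0.7276 / 0.9324 = -0.780

-0.780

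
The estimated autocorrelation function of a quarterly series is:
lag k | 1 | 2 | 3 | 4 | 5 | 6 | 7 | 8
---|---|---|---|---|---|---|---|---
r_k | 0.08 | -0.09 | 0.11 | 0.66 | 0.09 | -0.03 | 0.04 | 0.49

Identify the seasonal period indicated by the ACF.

The largest autocorrelation is r_4 = 0.66, with a weaker echo at lag 8 (0.49); the remaining lags stay at or below 0.11.
The dominant spike at lag 4 indicates a seasonal period of 4.

4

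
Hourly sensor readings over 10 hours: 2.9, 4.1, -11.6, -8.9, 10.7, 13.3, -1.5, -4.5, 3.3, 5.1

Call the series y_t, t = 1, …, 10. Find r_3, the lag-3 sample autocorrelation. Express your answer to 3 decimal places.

-0.274

Mean ȳ = (2.9 + 4.1 − 11.6 − 8.9 + 10.7 + 13.3 − 1.5 − 4.5 + 3.3 + 5.1)/10 = 1.2900
Σ(y_t−ȳ)(y_{t+3}−ȳ) = (-16.4059) + (26.4421) + (-154.8089) + (28.4301) + (-54.4839) + (24.1401) + (-10.6299) = -157.3163
Denominator Σ(y_t−ȳ)² = 573.1290
r_3 = -157.3163 / 573.1290 = -0.274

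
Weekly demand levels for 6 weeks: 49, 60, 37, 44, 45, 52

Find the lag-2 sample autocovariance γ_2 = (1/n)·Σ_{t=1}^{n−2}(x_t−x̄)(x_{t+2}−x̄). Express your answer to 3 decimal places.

Mean x̄ = (49 + 60 + 37 + 44 + 45 + 52)/6 = 47.8333
Deviations: 1.1667, 12.1667, -10.8333, -3.8333, -2.8333, 4.1667
Σ_{t=1}^{4}(x_t−x̄)(x_{t+2}−x̄) = -44.5556
γ_2 = -44.5556 / 6 = -7.426

-7.426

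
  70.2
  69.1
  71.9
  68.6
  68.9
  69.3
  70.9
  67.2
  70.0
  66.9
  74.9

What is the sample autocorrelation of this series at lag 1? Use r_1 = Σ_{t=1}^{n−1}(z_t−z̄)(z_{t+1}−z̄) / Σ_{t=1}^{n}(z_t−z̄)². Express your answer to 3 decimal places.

-0.440

Mean z̄ = (70.2 + 69.1 + 71.9 + 68.6 + 68.9 + 69.3 + 70.9 + 67.2 + 70.0 + 66.9 + 74.9)/11 = 69.8091
Numerator Σ_{t=1}^{10}(z_t−z̄)(z_{t+1}−z̄) = -21.9910
Denominator Σ(z_t−z̄)² = 49.9891
r_1 = -21.9910 / 49.9891 = -0.440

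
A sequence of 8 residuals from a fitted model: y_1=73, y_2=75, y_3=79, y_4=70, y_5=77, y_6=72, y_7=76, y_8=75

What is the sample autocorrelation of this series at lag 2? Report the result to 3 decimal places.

Mean ȳ = (73 + 75 + 79 + 70 + 77 + 72 + 76 + 75)/8 = 74.6250
Numerator Σ_{t=1}^{6}(y_t−ȳ)(y_{t+2}−ȳ) = 15.9688
Denominator Σ(y_t−ȳ)² = 57.8750
r_2 = 15.9688 / 57.8750 = 0.276

0.276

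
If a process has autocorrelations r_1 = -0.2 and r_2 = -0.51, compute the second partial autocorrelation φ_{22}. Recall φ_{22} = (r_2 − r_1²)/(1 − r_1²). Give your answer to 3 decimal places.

φ_{22} = (r_2 − r_1²) / (1 − r_1²)
r_1² = (-0.2)² = 0.04
Numerator = -0.51 − 0.0400 = -0.5500; denominator = 1 − 0.0400 = 0.9600
φ_{22} = -0.5500 / 0.9600 = -0.573

-0.573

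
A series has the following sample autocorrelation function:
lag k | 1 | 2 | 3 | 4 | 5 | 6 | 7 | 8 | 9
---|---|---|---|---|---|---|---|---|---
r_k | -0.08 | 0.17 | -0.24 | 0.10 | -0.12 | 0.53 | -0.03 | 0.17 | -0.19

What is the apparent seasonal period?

The largest autocorrelation is r_6 = 0.53; the remaining lags stay at or below 0.17.
The dominant spike at lag 6 indicates a seasonal period of 6.

6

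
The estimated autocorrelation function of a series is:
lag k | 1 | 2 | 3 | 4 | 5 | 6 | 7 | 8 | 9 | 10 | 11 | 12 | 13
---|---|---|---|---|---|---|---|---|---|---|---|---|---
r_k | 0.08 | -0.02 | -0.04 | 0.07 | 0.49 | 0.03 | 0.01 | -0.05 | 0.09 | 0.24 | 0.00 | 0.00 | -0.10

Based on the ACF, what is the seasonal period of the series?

5

The largest autocorrelation is r_5 = 0.49, with a weaker echo at lag 10 (0.24); the remaining lags stay at or below 0.09.
The dominant spike at lag 5 indicates a seasonal period of 5.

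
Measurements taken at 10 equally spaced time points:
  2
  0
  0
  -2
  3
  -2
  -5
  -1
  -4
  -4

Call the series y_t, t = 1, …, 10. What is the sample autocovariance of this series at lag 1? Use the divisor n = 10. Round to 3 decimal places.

Mean ȳ = (2 + 0 + 0 − 2 + 3 − 2 − 5 − 1 − 4 − 4)/10 = -1.3000
Σ_{t=1}^{9}(y_t−ȳ)(y_{t+1}−ȳ) = 7.0100
γ_1 = 7.0100 / 10 = 0.701

0.701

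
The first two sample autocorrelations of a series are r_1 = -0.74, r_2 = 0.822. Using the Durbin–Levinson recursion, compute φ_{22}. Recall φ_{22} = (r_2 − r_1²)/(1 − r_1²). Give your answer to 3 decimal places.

φ_{22} = (r_2 − r_1²) / (1 − r_1²)
r_1² = (-0.74)² = 0.5476
Numerator = 0.822 − 0.5476 = 0.2744; denominator = 1 − 0.5476 = 0.4524
φ_{22} = 0.2744 / 0.4524 = 0.607

0.607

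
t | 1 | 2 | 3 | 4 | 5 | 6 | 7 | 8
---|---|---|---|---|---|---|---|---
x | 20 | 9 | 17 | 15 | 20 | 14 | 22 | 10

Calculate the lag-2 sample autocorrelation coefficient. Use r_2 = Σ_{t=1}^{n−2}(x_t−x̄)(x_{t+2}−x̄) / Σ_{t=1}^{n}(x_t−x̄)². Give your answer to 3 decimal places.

Mean x̄ = (20 + 9 + 17 + 15 + 20 + 14 + 22 + 10)/8 = 15.8750
Numerator Σ_{t=1}^{6}(x_t−x̄)(x_{t+2}−x̄) = 53.2188
Denominator Σ(x_t−x̄)² = 158.8750
r_2 = 53.2188 / 158.8750 = 0.335

0.335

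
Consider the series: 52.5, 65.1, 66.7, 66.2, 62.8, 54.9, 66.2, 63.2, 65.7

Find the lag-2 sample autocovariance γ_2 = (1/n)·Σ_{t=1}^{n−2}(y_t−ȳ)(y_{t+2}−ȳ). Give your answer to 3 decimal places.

Mean ȳ = (52.5 + 65.1 + 66.7 + 66.2 + 62.8 + 54.9 + 66.2 + 63.2 + 65.7)/9 = 62.5889
Σ_{t=1}^{7}(y_t−ȳ)(y_{t+2}−ȳ) = -52.0080
γ_2 = -52.0080 / 9 = -5.779

-5.779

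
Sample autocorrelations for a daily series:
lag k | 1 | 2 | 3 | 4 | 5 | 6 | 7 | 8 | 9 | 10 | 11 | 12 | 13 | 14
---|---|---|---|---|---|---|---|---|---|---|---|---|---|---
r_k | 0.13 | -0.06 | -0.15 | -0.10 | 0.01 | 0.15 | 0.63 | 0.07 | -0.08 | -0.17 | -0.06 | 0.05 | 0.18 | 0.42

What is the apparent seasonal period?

7

The largest autocorrelation is r_7 = 0.63, with a weaker echo at lag 14 (0.42); the remaining lags stay at or below 0.18.
The dominant spike at lag 7 indicates a seasonal period of 7.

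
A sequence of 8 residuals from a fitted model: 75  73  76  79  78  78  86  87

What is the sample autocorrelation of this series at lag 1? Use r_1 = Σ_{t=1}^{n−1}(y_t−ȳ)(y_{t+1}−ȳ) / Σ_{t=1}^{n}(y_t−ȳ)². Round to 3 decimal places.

Mean ȳ = (75 + 73 + 76 + 79 + 78 + 78 + 86 + 87)/8 = 79.0000
Deviations from mean: -4.0000, -6.0000, -3.0000, 0.0000, -1.0000, -1.0000, 7.0000, 8.0000
Numerator Σ_{t=1}^{7}(y_t−ȳ)(y_{t+1}−ȳ) = 92.0000
Denominator Σ(y_t−ȳ)² = 176.0000
r_1 = 92.0000 / 176.0000 = 0.523

0.523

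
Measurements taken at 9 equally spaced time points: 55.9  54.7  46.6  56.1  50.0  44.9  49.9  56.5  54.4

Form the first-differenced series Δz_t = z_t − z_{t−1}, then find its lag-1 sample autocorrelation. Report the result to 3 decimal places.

First differences Δz: -1.2, -8.1, 9.5, -6.1, -5.1, 5.0, 6.6, -2.1
Mean of differences = -0.1875
Numerator Σ(Δz_t−Δz̄)(Δz_{t+1}−Δz̄) = -100.1277
Denominator Σ(Δz_t−Δz̄)² = 293.2088
r_1(Δz) = -100.1277 / 293.2088 = -0.341

-0.341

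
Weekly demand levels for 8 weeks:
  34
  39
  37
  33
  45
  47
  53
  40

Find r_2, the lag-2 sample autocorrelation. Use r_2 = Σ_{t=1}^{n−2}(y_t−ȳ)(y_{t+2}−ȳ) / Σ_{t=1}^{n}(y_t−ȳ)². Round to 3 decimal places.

Mean ȳ = (34 + 39 + 37 + 33 + 45 + 47 + 53 + 40)/8 = 41.0000
Deviations from mean: -7.0000, -2.0000, -4.0000, -8.0000, 4.0000, 6.0000, 12.0000, -1.0000
Σ(y_t−ȳ)(y_{t+2}−ȳ) = (28.0000) + (16.0000) + (-16.0000) + (-48.0000) + (48.0000) + (-6.0000) = 22.0000
Denominator Σ(y_t−ȳ)² = 330.0000
r_2 = 22.0000 / 330.0000 = 0.067

0.067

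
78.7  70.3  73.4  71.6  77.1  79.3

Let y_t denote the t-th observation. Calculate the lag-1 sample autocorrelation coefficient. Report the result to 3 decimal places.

-0.028

Mean ȳ = (78.7 + 70.3 + 73.4 + 71.6 + 77.1 + 79.3)/6 = 75.0667
Deviations from mean: 3.6333, -4.7667, -1.6667, -3.4667, 2.0333, 4.2333
Numerator Σ_{t=1}^{5}(y_t−ȳ)(y_{t+1}−ȳ) = -2.0378
Denominator Σ(y_t−ȳ)² = 72.7733
r_1 = -2.0378 / 72.7733 = -0.028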